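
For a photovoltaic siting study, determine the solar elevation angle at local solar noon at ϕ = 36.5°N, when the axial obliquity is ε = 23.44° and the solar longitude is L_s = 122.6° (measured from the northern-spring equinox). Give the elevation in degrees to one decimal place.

73.1°

Solar declination: sin δ = sin ε · sin L_s = sin 23.44° × sin 122.6° = 0.33512, so δ = +19.580°.
At local noon the hour angle is zero, so the zenith angle equals |ϕ − δ| = |+36.5° − (+19.580°)| = 16.920°.
Elevation = 90° − 16.920° = 73.1°.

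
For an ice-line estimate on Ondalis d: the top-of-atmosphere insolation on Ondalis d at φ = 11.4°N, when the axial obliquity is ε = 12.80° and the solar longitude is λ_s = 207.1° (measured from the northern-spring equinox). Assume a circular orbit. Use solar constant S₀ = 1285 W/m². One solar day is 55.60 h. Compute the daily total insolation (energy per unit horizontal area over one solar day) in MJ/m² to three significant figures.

Solar declination: sin δ = sin ε · sin λ_s = sin 12.80° × sin 207.1° = -0.10093, so δ = -5.792°.
cos H₀ = −tan(+11.4°) tan(-5.792°) = 0.0205, H₀ = 1.5503 rad.
Bracket: H₀ sin φ sin δ + cos φ cos δ sin H₀ = 1.5503×0.19766×-0.10093 + 0.98027×0.99489×0.99979 = -0.030928 + 0.975056 = 0.944128.
Q̄ = (S₀/π) × [bracket] = (1285/π) × 0.944128 = 386.17 W/m².
Daily total = Q̄ × 55.60 h × 3600 s/h = 386.17 × 55.60 × 3600 / 10⁶ = 77.30 MJ/m².

77.3 MJ/m²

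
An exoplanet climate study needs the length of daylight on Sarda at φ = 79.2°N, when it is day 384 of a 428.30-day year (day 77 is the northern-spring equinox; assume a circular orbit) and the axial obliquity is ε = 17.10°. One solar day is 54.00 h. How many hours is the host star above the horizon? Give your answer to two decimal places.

Solar longitude: λ_s = 360° × (384 − 77)/428.30 = 258.043°.
sin δ = sin 17.10° × sin 258.043° = -0.28766, so δ = -16.718°.
cos H₀ = −tan φ · tan δ = 1.5745 ≥ 1, so the host star never rises (polar night) and H₀ = 0.
Daylight = 2H₀/(2π) × 54.00 h = (0.0000/π) × 54.00 = 0.00 h.

0.00 h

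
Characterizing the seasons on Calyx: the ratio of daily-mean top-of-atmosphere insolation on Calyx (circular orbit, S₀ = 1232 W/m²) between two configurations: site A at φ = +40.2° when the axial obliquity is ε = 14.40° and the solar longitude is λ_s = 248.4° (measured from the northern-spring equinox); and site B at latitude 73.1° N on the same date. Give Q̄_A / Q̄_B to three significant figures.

Q̄_A / Q̄_B ≈ 19.1

— Configuration A (φ=+40.2°):
Solar declination: sin δ = sin ε · sin λ_s = sin 14.40° × sin 248.4° = -0.23123, so δ = -13.369°.
cos H₀ = −tan(+40.2°) tan(-13.369°) = 0.2008, H₀ = 1.3686 rad.
Bracket: H₀ sin φ sin δ + cos φ cos δ sin H₀ = 1.3686×0.64546×-0.23123 + 0.76380×0.97290×0.97962 = -0.204263 + 0.727957 = 0.523694.
Q̄ = (S₀/π) × [bracket] = (1232/π) × 0.523694 = 205.37 W/m².
— Configuration B (φ=+73.1°):
cos H₀ = −tan(+73.1°) tan(-13.369°) = 0.7823, H₀ = 0.6725 rad.
Bracket: H₀ sin φ sin δ + cos φ cos δ sin H₀ = 0.6725×0.95681×-0.23123 + 0.29070×0.97290×0.62296 = -0.148786 + 0.176187 = 0.027401.
Q̄ = (S₀/π) × [bracket] = (1232/π) × 0.027401 = 10.746 W/m².
Ratio Q̄_A / Q̄_B = 205.37 / 10.746 = 19.11.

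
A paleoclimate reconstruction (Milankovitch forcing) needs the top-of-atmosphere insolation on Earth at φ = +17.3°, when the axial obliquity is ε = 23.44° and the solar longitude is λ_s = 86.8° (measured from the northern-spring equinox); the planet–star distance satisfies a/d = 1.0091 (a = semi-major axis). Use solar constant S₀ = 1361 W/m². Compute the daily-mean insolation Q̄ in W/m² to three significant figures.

Q̄ ≈ 472 W/m²

Solar declination: sin δ = sin ε · sin λ_s = sin 23.44° × sin 86.8° = 0.39717, so δ = +23.401°.
cos H₀ = −tan(+17.3°) tan(+23.401°) = -0.1348, H₀ = 1.7060 rad.
Bracket: H₀ sin φ sin δ + cos φ cos δ sin H₀ = 1.7060×0.29737×0.39717 + 0.95476×0.91775×0.99087 = 0.201490 + 0.868231 = 1.069721.
Inverse-square distance factor (a/d)² = 1.0091² = 1.018283.
Q̄ = (S₀/π) × 1.018283 × [bracket] = (1361/π) × 1.018283 × 1.069721 = 471.9 W/m².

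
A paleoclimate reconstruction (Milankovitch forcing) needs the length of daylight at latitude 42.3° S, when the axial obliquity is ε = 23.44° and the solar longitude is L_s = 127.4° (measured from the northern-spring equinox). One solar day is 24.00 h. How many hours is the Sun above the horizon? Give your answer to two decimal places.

9.65 h

Solar declination: sin δ = sin ε · sin L_s = sin 23.44° × sin 127.4° = 0.31601, so δ = +18.422°.
cos h₀ = −tan ϕ · tan δ = −tan(-42.3°) × tan(+18.422°) = 0.3031, so h₀ = 1.2629 rad = 72.36°.
Daylight = 2h₀/(2π) × 24.00 h = (1.2629/π) × 24.00 = 9.65 h.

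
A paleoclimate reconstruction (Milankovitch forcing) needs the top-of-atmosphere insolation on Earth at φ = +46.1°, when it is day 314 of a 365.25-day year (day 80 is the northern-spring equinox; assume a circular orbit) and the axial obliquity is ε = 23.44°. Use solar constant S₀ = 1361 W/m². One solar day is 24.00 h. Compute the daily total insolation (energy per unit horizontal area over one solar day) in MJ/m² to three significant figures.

13.1 MJ/m²

Solar longitude: λ_s = 360° × (314 − 80)/365.25 = 230.637°.
sin δ = sin 23.44° × sin 230.637° = -0.30755, so δ = -17.911°.
cos H₀ = −tan(+46.1°) tan(-17.911°) = 0.3359, H₀ = 1.2283 rad.
Bracket: H₀ sin φ sin δ + cos φ cos δ sin H₀ = 1.2283×0.72055×-0.30755 + 0.69340×0.95153×0.94191 = -0.272198 + 0.621464 = 0.349266.
Q̄ = (S₀/π) × [bracket] = (1361/π) × 0.349266 = 151.31 W/m².
Daily total = Q̄ × 24.00 h × 3600 s/h = 151.31 × 24.00 × 3600 / 10⁶ = 13.07 MJ/m².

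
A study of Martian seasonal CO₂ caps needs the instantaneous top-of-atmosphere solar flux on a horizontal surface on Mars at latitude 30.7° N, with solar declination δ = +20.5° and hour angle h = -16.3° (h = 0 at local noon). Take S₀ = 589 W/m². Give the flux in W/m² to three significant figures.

cos θ_z = sin φ sin δ + cos φ cos δ cos h = 0.178796 + 0.773027 = 0.951823.
Flux = S₀ · cos θ_z = 589 × 0.951823 = 560.6 W/m².

561 W/m²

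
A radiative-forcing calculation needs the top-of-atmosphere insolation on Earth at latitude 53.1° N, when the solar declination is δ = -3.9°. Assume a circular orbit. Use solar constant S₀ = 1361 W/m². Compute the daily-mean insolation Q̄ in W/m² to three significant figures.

Q̄ ≈ 224 W/m²

cos H₀ = −tan(+53.1°) tan(-3.900°) = 0.0908, H₀ = 1.4799 rad.
Bracket: H₀ sin φ sin δ + cos φ cos δ sin H₀ = 1.4799×0.79968×-0.06802 + 0.60042×0.99768×0.99587 = -0.080498 + 0.596553 = 0.516055.
Q̄ = (S₀/π) × [bracket] = (1361/π) × 0.516055 = 223.6 W/m².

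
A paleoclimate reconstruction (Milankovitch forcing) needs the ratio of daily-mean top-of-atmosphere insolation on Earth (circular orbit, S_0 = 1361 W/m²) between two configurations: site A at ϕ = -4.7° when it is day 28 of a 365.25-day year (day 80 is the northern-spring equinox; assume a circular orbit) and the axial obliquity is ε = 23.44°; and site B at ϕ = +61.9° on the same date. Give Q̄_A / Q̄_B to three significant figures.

— Configuration A (ϕ=-4.7°):
Solar longitude: L_s = 360° × (28 − 80)/365.25 = -51.253°, i.e. -51.253° + 360° = 308.747°.
sin δ = sin 23.44° × sin 308.747° = -0.31024, so δ = -18.074°.
cos h₀ = −tan(-4.7°) tan(-18.074°) = -0.0268, h₀ = 1.5976 rad.
Bracket: h₀ sin ϕ sin δ + cos ϕ cos δ sin h₀ = 1.5976×-0.08194×-0.31024 + 0.99664×0.95066×0.99964 = 0.040613 + 0.947125 = 0.987738.
Q̄ = (S_0/π) × [bracket] = (1361/π) × 0.987738 = 427.91 W/m².
— Configuration B (ϕ=+61.9°):
cos h₀ = −tan(+61.9°) tan(-18.074°) = 0.6112, h₀ = 0.9132 rad.
Bracket: h₀ sin ϕ sin δ + cos ϕ cos δ sin h₀ = 0.9132×0.88213×-0.31024 + 0.47101×0.95066×0.79149 = -0.249917 + 0.354406 = 0.104489.
Q̄ = (S_0/π) × [bracket] = (1361/π) × 0.104489 = 45.267 W/m².
Ratio Q̄_A / Q̄_B = 427.91 / 45.267 = 9.453.

Q̄_A / Q̄_B ≈ 9.45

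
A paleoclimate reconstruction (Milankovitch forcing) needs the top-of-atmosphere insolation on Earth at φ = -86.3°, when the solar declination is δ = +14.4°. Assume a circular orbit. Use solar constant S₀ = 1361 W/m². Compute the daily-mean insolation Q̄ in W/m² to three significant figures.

Q̄ ≈ 0.00 W/m²

cos H₀ = −tan(-86.3°) tan(+14.400°) = 3.9704 ≥ 1 ⇒ polar night, H₀ = 0 and Q̄ = 0.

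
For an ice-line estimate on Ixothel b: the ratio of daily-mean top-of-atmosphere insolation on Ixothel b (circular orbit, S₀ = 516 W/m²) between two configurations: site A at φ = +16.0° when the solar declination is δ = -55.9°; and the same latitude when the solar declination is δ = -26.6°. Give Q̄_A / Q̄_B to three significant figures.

Q̄_A / Q̄_B ≈ 0.340

— Configuration A (φ=+16.0°):
cos H₀ = −tan(+16.0°) tan(-55.900°) = 0.4235, H₀ = 1.1335 rad.
Bracket: H₀ sin φ sin δ + cos φ cos δ sin H₀ = 1.1335×0.27564×-0.82806 + 0.96126×0.56064×0.90589 = -0.258717 + 0.488203 = 0.229486.
Q̄ = (S₀/π) × [bracket] = (516/π) × 0.229486 = 37.693 W/m².
— Configuration B (φ=+16.0°):
cos H₀ = −tan(+16.0°) tan(-26.600°) = 0.1436, H₀ = 1.4267 rad.
Bracket: H₀ sin φ sin δ + cos φ cos δ sin H₀ = 1.4267×0.27564×-0.44776 + 0.96126×0.89415×0.98964 = -0.176084 + 0.850606 = 0.674522.
Q̄ = (S₀/π) × [bracket] = (516/π) × 0.674522 = 110.79 W/m².
Ratio Q̄_A / Q̄_B = 37.693 / 110.79 = 0.3402.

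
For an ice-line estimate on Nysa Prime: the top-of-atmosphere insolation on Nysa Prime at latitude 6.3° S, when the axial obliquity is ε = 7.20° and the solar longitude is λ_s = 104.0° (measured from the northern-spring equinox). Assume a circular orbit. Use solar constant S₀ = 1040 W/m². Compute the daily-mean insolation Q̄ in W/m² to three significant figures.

Q̄ ≈ 320 W/m²

Solar declination: sin δ = sin ε · sin λ_s = sin 7.20° × sin 104.0° = 0.12161, so δ = +6.985°.
cos H₀ = −tan(-6.3°) tan(+6.985°) = 0.0135, H₀ = 1.5573 rad.
Bracket: H₀ sin φ sin δ + cos φ cos δ sin H₀ = 1.5573×-0.10973×0.12161 + 0.99396×0.99258×0.99991 = -0.020781 + 0.986496 = 0.965715.
Q̄ = (S₀/π) × [bracket] = (1040/π) × 0.965715 = 319.7 W/m².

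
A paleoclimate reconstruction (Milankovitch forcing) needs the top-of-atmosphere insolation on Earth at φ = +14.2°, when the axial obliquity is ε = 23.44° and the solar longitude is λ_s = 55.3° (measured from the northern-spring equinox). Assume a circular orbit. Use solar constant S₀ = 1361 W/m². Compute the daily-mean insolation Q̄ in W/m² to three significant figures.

Q̄ ≈ 453 W/m²

Solar declination: sin δ = sin ε · sin λ_s = sin 23.44° × sin 55.3° = 0.32704, so δ = +19.089°.
cos H₀ = −tan(+14.2°) tan(+19.089°) = -0.0876, H₀ = 1.6585 rad.
Bracket: H₀ sin φ sin δ + cos φ cos δ sin H₀ = 1.6585×0.24531×0.32704 + 0.96945×0.94501×0.99616 = 0.133055 + 0.912622 = 1.045677.
Q̄ = (S₀/π) × [bracket] = (1361/π) × 1.045677 = 453.0 W/m².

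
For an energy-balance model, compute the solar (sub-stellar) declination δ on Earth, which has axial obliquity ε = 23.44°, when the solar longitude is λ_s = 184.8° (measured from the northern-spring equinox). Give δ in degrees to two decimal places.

sin δ = sin ε · sin λ_s = sin 23.44° × sin 184.8° = -0.033286.
δ = arcsin(-0.033286) = -1.91°.

δ = -1.91°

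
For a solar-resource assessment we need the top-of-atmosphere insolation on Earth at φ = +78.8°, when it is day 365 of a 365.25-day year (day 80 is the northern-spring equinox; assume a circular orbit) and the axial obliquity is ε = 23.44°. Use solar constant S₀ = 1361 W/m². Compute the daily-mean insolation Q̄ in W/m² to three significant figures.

Q̄ ≈ 0.00 W/m²

Solar longitude: λ_s = 360° × (365 − 80)/365.25 = 280.903°.
sin δ = sin 23.44° × sin 280.903° = -0.39061, so δ = -22.992°.
cos H₀ = −tan(+78.8°) tan(-22.992°) = 2.1430 ≥ 1 ⇒ polar night, H₀ = 0 and Q̄ = 0.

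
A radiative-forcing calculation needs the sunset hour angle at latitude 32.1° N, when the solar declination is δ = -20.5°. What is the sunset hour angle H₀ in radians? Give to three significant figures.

cos H₀ = −tan φ · tan δ = −tan(+32.1°) × tan(-20.500°) = 0.2345, so H₀ = 1.3341 rad = 76.44°.

H₀ = 1.33 rad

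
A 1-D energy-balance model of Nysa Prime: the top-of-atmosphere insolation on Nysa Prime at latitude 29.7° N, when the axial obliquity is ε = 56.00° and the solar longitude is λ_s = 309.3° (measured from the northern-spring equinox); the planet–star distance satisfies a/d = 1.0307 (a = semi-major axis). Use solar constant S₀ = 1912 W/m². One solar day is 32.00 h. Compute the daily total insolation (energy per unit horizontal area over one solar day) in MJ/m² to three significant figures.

18.2 MJ/m²

Solar declination: sin δ = sin ε · sin λ_s = sin 56.00° × sin 309.3° = -0.64154, so δ = -39.907°.
cos H₀ = −tan(+29.7°) tan(-39.907°) = 0.4770, H₀ = 1.0735 rad.
Bracket: H₀ sin φ sin δ + cos φ cos δ sin H₀ = 1.0735×0.49546×-0.64154 + 0.86863×0.76709×0.87888 = -0.341220 + 0.585613 = 0.244393.
Inverse-square distance factor (a/d)² = 1.0307² = 1.062342.
Q̄ = (S₀/π) × 1.062342 × [bracket] = (1912/π) × 1.062342 × 0.244393 = 158.01 W/m².
Daily total = Q̄ × 32.00 h × 3600 s/h = 158.01 × 32.00 × 3600 / 10⁶ = 18.20 MJ/m².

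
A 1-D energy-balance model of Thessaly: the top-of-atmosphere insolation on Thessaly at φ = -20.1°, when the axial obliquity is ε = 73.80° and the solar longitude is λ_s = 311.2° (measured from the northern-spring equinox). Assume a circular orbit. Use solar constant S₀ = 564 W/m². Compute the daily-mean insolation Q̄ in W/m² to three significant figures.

Q̄ ≈ 195 W/m²

Solar declination: sin δ = sin ε · sin λ_s = sin 73.80° × sin 311.2° = -0.72254, so δ = -46.265°.
cos H₀ = −tan(-20.1°) tan(-46.265°) = -0.3825, H₀ = 1.9633 rad.
Bracket: H₀ sin φ sin δ + cos φ cos δ sin H₀ = 1.9633×-0.34366×-0.72254 + 0.93909×0.69133×0.92397 = 0.487503 + 0.599861 = 1.087364.
Q̄ = (S₀/π) × [bracket] = (564/π) × 1.087364 = 195.2 W/m².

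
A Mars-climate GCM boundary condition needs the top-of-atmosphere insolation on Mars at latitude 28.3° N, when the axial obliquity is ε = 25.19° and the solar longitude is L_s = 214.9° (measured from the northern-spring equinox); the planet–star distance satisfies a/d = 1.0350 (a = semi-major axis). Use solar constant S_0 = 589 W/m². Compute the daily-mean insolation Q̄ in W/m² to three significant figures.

Q̄ ≈ 137 W/m²

Solar declination: sin δ = sin ε · sin L_s = sin 25.19° × sin 214.9° = -0.24352, so δ = -14.094°.
cos h₀ = −tan(+28.3°) tan(-14.094°) = 0.1352, h₀ = 1.4352 rad.
Bracket: h₀ sin ϕ sin δ + cos ϕ cos δ sin h₀ = 1.4352×0.47409×-0.24352 + 0.88048×0.96990×0.99082 = -0.165694 + 0.846138 = 0.680444.
Inverse-square distance factor (a/d)² = 1.0350² = 1.071225.
Q̄ = (S_0/π) × 1.071225 × [bracket] = (589/π) × 1.071225 × 0.680444 = 136.7 W/m².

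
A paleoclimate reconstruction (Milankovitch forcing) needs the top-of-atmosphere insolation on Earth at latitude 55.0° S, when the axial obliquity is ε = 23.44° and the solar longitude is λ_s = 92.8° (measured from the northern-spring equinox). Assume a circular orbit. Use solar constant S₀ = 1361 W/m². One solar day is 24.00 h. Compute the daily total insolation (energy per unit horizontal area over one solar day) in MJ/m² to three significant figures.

Solar declination: sin δ = sin ε · sin λ_s = sin 23.44° × sin 92.8° = 0.39731, so δ = +23.410°.
cos H₀ = −tan(-55.0°) tan(+23.410°) = 0.6183, H₀ = 0.9042 rad.
Bracket: H₀ sin φ sin δ + cos φ cos δ sin H₀ = 0.9042×-0.81915×0.39731 + 0.57358×0.91768×0.78593 = -0.294278 + 0.413684 = 0.119406.
Q̄ = (S₀/π) × [bracket] = (1361/π) × 0.119406 = 51.729 W/m².
Daily total = Q̄ × 24.00 h × 3600 s/h = 51.729 × 24.00 × 3600 / 10⁶ = 4.469 MJ/m².

4.47 MJ/m²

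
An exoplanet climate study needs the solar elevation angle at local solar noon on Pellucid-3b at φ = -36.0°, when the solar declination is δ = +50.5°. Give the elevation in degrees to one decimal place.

3.5°

At local noon the hour angle is zero, so the zenith angle equals |φ − δ| = |-36.0° − (+50.500°)| = 86.500°.
Elevation = 90° − 86.500° = 3.5°.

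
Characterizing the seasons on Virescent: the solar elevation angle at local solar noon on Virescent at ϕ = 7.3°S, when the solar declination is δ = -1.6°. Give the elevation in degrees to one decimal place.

At local noon the hour angle is zero, so the zenith angle equals |ϕ − δ| = |-7.3° − (-1.600°)| = 5.700°.
Elevation = 90° − 5.700° = 84.3°.

84.3°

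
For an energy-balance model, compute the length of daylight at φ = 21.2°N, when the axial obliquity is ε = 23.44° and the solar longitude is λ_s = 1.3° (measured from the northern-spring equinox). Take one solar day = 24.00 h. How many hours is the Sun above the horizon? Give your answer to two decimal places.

Solar declination: sin δ = sin ε · sin λ_s = sin 23.44° × sin 1.3° = 0.00902, so δ = +0.517°.
cos H₀ = −tan φ · tan δ = −tan(+21.2°) × tan(+0.517°) = -0.0035, so H₀ = 1.5743 rad = 90.20°.
Daylight = 2H₀/(2π) × 24.00 h = (1.5743/π) × 24.00 = 12.03 h.

12.03 h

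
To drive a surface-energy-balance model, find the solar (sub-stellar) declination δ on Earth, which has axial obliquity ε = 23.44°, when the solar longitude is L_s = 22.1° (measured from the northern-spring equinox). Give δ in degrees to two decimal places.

δ = +8.61°

sin δ = sin ε · sin L_s = sin 23.44° × sin 22.1° = 0.149658.
δ = arcsin(0.149658) = +8.61°.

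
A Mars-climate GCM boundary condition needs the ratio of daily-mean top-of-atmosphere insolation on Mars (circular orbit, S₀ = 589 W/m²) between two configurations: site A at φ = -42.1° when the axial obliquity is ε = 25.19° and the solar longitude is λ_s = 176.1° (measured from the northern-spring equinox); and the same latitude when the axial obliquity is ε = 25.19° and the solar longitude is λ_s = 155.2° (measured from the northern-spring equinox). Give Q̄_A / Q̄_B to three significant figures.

Q̄_A / Q̄_B ≈ 1.29

— Configuration A (φ=-42.1°):
Solar declination: sin δ = sin ε · sin λ_s = sin 25.19° × sin 176.1° = 0.02895, so δ = +1.659°.
cos H₀ = −tan(-42.1°) tan(+1.659°) = 0.0262, H₀ = 1.5446 rad.
Bracket: H₀ sin φ sin δ + cos φ cos δ sin H₀ = 1.5446×-0.67043×0.02895 + 0.74198×0.99958×0.99966 = -0.029979 + 0.741416 = 0.711437.
Q̄ = (S₀/π) × [bracket] = (589/π) × 0.711437 = 133.38 W/m².
— Configuration B (φ=-42.1°):
Solar declination: sin δ = sin ε · sin λ_s = sin 25.19° × sin 155.2° = 0.17853, so δ = +10.284°.
cos H₀ = −tan(-42.1°) tan(+10.284°) = 0.1639, H₀ = 1.4061 rad.
Bracket: H₀ sin φ sin δ + cos φ cos δ sin H₀ = 1.4061×-0.67043×0.17853 + 0.74198×0.98393×0.98647 = -0.168299 + 0.720179 = 0.551880.
Q̄ = (S₀/π) × [bracket] = (589/π) × 0.551880 = 103.47 W/m².
Ratio Q̄_A / Q̄_B = 133.38 / 103.47 = 1.289.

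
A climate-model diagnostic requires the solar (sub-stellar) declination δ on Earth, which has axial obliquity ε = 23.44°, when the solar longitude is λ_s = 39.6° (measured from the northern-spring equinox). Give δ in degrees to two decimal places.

δ = +14.69°

sin δ = sin ε · sin λ_s = sin 23.44° × sin 39.6° = 0.253560.
δ = arcsin(0.253560) = +14.69°.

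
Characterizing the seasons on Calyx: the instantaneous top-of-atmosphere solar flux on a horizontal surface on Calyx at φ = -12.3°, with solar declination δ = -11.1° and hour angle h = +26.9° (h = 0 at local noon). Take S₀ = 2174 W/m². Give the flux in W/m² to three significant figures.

1.95e+03 W/m²

cos θ_z = sin φ sin δ + cos φ cos δ cos h = 0.041013 + 0.855027 = 0.896040.
Flux = S₀ · cos θ_z = 2174 × 0.896040 = 1948 W/m².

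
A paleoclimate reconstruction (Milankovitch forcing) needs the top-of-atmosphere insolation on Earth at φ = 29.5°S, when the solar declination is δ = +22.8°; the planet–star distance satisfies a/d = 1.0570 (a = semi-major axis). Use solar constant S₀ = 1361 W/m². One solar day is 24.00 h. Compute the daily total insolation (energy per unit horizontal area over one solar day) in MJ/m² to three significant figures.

22.0 MJ/m²

cos H₀ = −tan(-29.5°) tan(+22.800°) = 0.2378, H₀ = 1.3307 rad.
Bracket: H₀ sin φ sin δ + cos φ cos δ sin H₀ = 1.3307×-0.49242×0.38752 + 0.87036×0.92186×0.97131 = -0.253928 + 0.779331 = 0.525403.
Inverse-square distance factor (a/d)² = 1.0570² = 1.117249.
Q̄ = (S₀/π) × 1.117249 × [bracket] = (1361/π) × 1.117249 × 0.525403 = 254.30 W/m².
Daily total = Q̄ × 24.00 h × 3600 s/h = 254.30 × 24.00 × 3600 / 10⁶ = 21.97 MJ/m².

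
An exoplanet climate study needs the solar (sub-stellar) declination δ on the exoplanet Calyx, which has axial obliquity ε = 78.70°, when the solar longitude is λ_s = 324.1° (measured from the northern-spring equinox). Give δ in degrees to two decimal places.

δ = -35.10°

sin δ = sin ε · sin λ_s = sin 78.70° × sin 324.1° = -0.575005.
δ = arcsin(-0.575005) = -35.10°.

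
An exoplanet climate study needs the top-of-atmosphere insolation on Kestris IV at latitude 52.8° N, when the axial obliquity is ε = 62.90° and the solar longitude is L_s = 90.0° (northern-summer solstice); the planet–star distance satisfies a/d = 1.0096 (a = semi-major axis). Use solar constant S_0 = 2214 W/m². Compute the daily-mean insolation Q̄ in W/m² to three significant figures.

Q̄ ≈ 1.60e+03 W/m²

Solar declination: sin δ = sin ε · sin L_s = sin 62.90° × sin 90.0° = 0.89021, so δ = +62.900°.
cos h₀ = −tan(+52.8°) tan(+62.900°) = -2.5745 ≤ −1 ⇒ polar day, h₀ = π.
Bracket: h₀ sin ϕ sin δ + cos ϕ cos δ sin h₀ = 3.1416×0.79653×0.89021 + 0.60460×0.45554×0.00000 = 2.227642 + 0.000000 = 2.227642.
Inverse-square distance factor (a/d)² = 1.0096² = 1.019292.
Q̄ = (S_0/π) × 1.019292 × [bracket] = (2214/π) × 1.019292 × 2.227642 = 1600 W/m².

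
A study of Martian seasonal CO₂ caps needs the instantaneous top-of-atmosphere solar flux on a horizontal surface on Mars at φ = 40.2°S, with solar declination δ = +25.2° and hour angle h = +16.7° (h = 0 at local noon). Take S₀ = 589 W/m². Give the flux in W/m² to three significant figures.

cos θ_z = sin φ sin δ + cos φ cos δ cos h = -0.274823 + 0.661954 = 0.387131.
Flux = S₀ · cos θ_z = 589 × 0.387131 = 228.0 W/m².

228 W/m²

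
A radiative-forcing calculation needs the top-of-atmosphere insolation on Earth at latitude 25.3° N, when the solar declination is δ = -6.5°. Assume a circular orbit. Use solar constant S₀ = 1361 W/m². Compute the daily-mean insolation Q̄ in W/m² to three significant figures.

Q̄ ≈ 357 W/m²

cos H₀ = −tan(+25.3°) tan(-6.500°) = 0.0539, H₀ = 1.5169 rad.
Bracket: H₀ sin φ sin δ + cos φ cos δ sin H₀ = 1.5169×0.42736×-0.11320 + 0.90408×0.99357×0.99855 = -0.073383 + 0.896964 = 0.823581.
Q̄ = (S₀/π) × [bracket] = (1361/π) × 0.823581 = 356.8 W/m².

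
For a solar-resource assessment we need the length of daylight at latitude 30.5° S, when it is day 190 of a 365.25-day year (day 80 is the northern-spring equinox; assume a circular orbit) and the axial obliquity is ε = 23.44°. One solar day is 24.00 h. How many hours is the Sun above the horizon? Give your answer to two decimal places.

Solar longitude: λ_s = 360° × (190 − 80)/365.25 = 108.419°.
sin δ = sin 23.44° × sin 108.419° = 0.37741, so δ = +22.173°.
cos H₀ = −tan φ · tan δ = −tan(-30.5°) × tan(+22.173°) = 0.2401, so H₀ = 1.3284 rad = 76.11°.
Daylight = 2H₀/(2π) × 24.00 h = (1.3284/π) × 24.00 = 10.15 h.

10.15 h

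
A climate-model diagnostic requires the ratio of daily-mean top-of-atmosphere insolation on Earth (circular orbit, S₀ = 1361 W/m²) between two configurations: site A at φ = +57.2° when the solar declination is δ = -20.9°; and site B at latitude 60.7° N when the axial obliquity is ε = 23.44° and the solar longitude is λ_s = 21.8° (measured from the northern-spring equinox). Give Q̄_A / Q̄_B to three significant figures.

— Configuration A (φ=+57.2°):
cos H₀ = −tan(+57.2°) tan(-20.900°) = 0.5925, H₀ = 0.9366 rad.
Bracket: H₀ sin φ sin δ + cos φ cos δ sin H₀ = 0.9366×0.84057×-0.35674 + 0.54171×0.93420×0.80554 = -0.280854 + 0.407656 = 0.126802.
Q̄ = (S₀/π) × [bracket] = (1361/π) × 0.126802 = 54.933 W/m².
— Configuration B (φ=+60.7°):
Solar declination: sin δ = sin ε · sin λ_s = sin 23.44° × sin 21.8° = 0.14773, so δ = +8.495°.
cos H₀ = −tan(+60.7°) tan(+8.495°) = -0.2662, H₀ = 1.8402 rad.
Bracket: H₀ sin φ sin δ + cos φ cos δ sin H₀ = 1.8402×0.87207×0.14773 + 0.48938×0.98903×0.96393 = 0.237075 + 0.466553 = 0.703628.
Q̄ = (S₀/π) × [bracket] = (1361/π) × 0.703628 = 304.83 W/m².
Ratio Q̄_A / Q̄_B = 54.933 / 304.83 = 0.1802.

Q̄_A / Q̄_B ≈ 0.180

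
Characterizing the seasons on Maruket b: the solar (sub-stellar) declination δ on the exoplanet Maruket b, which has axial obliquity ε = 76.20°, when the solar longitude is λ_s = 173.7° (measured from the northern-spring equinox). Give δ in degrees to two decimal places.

sin δ = sin ε · sin λ_s = sin 76.20° × sin 173.7° = 0.106567.
δ = arcsin(0.106567) = +6.12°.

δ = +6.12°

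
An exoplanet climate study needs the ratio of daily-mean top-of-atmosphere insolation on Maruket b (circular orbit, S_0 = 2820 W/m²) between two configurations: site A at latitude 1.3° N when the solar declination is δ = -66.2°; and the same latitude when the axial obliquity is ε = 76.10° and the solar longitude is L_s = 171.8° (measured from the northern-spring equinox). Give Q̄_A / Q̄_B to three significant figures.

— Configuration A (ϕ=+1.3°):
cos h₀ = −tan(+1.3°) tan(-66.200°) = 0.0515, h₀ = 1.5193 rad.
Bracket: h₀ sin ϕ sin δ + cos ϕ cos δ sin h₀ = 1.5193×0.02269×-0.91496 + 0.99974×0.40355×0.99868 = -0.031541 + 0.402913 = 0.371372.
Q̄ = (S_0/π) × [bracket] = (2820/π) × 0.371372 = 333.36 W/m².
— Configuration B (ϕ=+1.3°):
Solar declination: sin δ = sin ε · sin L_s = sin 76.10° × sin 171.8° = 0.13845, so δ = +7.958°.
cos h₀ = −tan(+1.3°) tan(+7.958°) = -0.0032, h₀ = 1.5740 rad.
Bracket: h₀ sin ϕ sin δ + cos ϕ cos δ sin h₀ = 1.5740×0.02269×0.13845 + 0.99974×0.99037×0.99999 = 0.004945 + 0.990103 = 0.995048.
Q̄ = (S_0/π) × [bracket] = (2820/π) × 0.995048 = 893.19 W/m².
Ratio Q̄_A / Q̄_B = 333.36 / 893.19 = 0.3732.

Q̄_A / Q̄_B ≈ 0.373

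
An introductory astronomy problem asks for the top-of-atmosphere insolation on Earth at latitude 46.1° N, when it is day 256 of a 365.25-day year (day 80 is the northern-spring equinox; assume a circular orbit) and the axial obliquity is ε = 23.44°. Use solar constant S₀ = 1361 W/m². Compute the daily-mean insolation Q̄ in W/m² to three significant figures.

Q̄ ≈ 323 W/m²

Solar longitude: λ_s = 360° × (256 − 80)/365.25 = 173.470°.
sin δ = sin 23.44° × sin 173.470° = 0.04524, so δ = +2.593°.
cos H₀ = −tan(+46.1°) tan(+2.593°) = -0.0471, H₀ = 1.6179 rad.
Bracket: H₀ sin φ sin δ + cos φ cos δ sin H₀ = 1.6179×0.72055×0.04524 + 0.69340×0.99898×0.99889 = 0.052740 + 0.691924 = 0.744664.
Q̄ = (S₀/π) × [bracket] = (1361/π) × 0.744664 = 322.6 W/m².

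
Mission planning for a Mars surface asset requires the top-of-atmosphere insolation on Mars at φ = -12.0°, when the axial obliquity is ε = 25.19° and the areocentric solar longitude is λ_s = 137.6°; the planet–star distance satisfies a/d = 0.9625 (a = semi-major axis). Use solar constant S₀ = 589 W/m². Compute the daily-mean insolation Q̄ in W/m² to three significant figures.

sin δ = sin 25.19° × sin 137.6° = 0.28700, so δ = +16.678°.
cos H₀ = −tan(-12.0°) tan(+16.678°) = 0.0637, H₀ = 1.5071 rad.
Bracket: H₀ sin φ sin δ + cos φ cos δ sin H₀ = 1.5071×-0.20791×0.28700 + 0.97815×0.95793×0.99797 = -0.089929 + 0.935097 = 0.845168.
Inverse-square distance factor (a/d)² = 0.9625² = 0.926406.
Q̄ = (S₀/π) × 0.926406 × [bracket] = (589/π) × 0.926406 × 0.845168 = 146.8 W/m².

Q̄ ≈ 147 W/m²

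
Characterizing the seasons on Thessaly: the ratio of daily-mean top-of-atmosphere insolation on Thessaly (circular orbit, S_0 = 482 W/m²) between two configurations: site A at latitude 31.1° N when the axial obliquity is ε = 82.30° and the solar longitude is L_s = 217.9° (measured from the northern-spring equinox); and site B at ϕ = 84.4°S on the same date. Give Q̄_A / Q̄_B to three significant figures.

— Configuration A (ϕ=+31.1°):
Solar declination: sin δ = sin ε · sin L_s = sin 82.30° × sin 217.9° = -0.60875, so δ = -37.499°.
cos h₀ = −tan(+31.1°) tan(-37.499°) = 0.4629, h₀ = 1.0896 rad.
Bracket: h₀ sin ϕ sin δ + cos ϕ cos δ sin h₀ = 1.0896×0.51653×-0.60875 + 0.85627×0.79336×0.88643 = -0.342611 + 0.602179 = 0.259568.
Q̄ = (S_0/π) × [bracket] = (482/π) × 0.259568 = 39.824 W/m².
— Configuration B (ϕ=-84.4°):
cos h₀ = −tan(-84.4°) tan(-37.499°) = -7.8255 ≤ −1 ⇒ polar day, h₀ = π.
Bracket: h₀ sin ϕ sin δ + cos ϕ cos δ sin h₀ = 3.1416×-0.99523×-0.60875 + 0.09758×0.79336×0.00000 = 1.903327 + 0.000000 = 1.903327.
Q̄ = (S_0/π) × [bracket] = (482/π) × 1.903327 = 292.02 W/m².
Ratio Q̄_A / Q̄_B = 39.824 / 292.02 = 0.1364.

Q̄_A / Q̄_B ≈ 0.136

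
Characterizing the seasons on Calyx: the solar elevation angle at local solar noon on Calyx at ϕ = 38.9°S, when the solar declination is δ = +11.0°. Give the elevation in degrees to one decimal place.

40.1°

At local noon the hour angle is zero, so the zenith angle equals |ϕ − δ| = |-38.9° − (+11.000°)| = 49.900°.
Elevation = 90° − 49.900° = 40.1°.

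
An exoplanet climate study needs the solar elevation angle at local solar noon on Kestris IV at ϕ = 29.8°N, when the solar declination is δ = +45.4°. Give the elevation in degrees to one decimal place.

74.4°

At local noon the hour angle is zero, so the zenith angle equals |ϕ − δ| = |+29.8° − (+45.400°)| = 15.600°.
Elevation = 90° − 15.600° = 74.4°.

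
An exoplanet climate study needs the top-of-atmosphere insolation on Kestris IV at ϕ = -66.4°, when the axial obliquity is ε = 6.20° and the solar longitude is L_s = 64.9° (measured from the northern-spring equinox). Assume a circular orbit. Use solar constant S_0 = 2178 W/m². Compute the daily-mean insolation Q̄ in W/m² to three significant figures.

Solar declination: sin δ = sin ε · sin L_s = sin 6.20° × sin 64.9° = 0.09780, so δ = +5.613°.
cos h₀ = −tan(-66.4°) tan(+5.613°) = 0.2249, h₀ = 1.3439 rad.
Bracket: h₀ sin ϕ sin δ + cos ϕ cos δ sin h₀ = 1.3439×-0.91636×0.09780 + 0.40035×0.99521×0.97437 = -0.120440 + 0.388221 = 0.267781.
Q̄ = (S_0/π) × [bracket] = (2178/π) × 0.267781 = 185.6 W/m².

Q̄ ≈ 186 W/m²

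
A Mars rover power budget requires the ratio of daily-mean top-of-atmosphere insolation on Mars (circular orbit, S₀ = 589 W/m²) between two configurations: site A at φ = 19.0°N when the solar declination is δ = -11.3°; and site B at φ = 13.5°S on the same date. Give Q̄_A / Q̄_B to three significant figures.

— Configuration A (φ=+19.0°):
cos H₀ = −tan(+19.0°) tan(-11.300°) = 0.0688, H₀ = 1.5019 rad.
Bracket: H₀ sin φ sin δ + cos φ cos δ sin H₀ = 1.5019×0.32557×-0.19595 + 0.94552×0.98061×0.99763 = -0.095814 + 0.924989 = 0.829175.
Q̄ = (S₀/π) × [bracket] = (589/π) × 0.829175 = 155.46 W/m².
— Configuration B (φ=-13.5°):
cos H₀ = −tan(-13.5°) tan(-11.300°) = -0.0480, H₀ = 1.6188 rad.
Bracket: H₀ sin φ sin δ + cos φ cos δ sin H₀ = 1.6188×-0.23345×-0.19595 + 0.97237×0.98061×0.99885 = 0.074051 + 0.952419 = 1.026470.
Q̄ = (S₀/π) × [bracket] = (589/π) × 1.026470 = 192.45 W/m².
Ratio Q̄_A / Q̄_B = 155.46 / 192.45 = 0.8078.

Q̄_A / Q̄_B ≈ 0.808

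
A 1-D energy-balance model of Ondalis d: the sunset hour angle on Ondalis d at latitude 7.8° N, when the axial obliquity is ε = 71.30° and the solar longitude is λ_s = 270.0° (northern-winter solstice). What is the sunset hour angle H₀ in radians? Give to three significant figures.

Solar declination: sin δ = sin ε · sin λ_s = sin 71.30° × sin 270.0° = -0.94721, so δ = -71.300°.
cos H₀ = −tan φ · tan δ = −tan(+7.8°) × tan(-71.300°) = 0.4047, so H₀ = 1.1541 rad = 66.13°.

H₀ = 1.15 rad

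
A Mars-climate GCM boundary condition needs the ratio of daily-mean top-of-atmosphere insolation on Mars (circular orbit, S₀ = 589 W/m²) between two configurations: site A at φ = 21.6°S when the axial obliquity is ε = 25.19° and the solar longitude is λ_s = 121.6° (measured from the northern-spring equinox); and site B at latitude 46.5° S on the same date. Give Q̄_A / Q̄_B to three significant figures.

Q̄_A / Q̄_B ≈ 2.36

— Configuration A (φ=-21.6°):
Solar declination: sin δ = sin ε · sin λ_s = sin 25.19° × sin 121.6° = 0.36251, so δ = +21.255°.
cos H₀ = −tan(-21.6°) tan(+21.255°) = 0.1540, H₀ = 1.4162 rad.
Bracket: H₀ sin φ sin δ + cos φ cos δ sin H₀ = 1.4162×-0.36812×0.36251 + 0.92978×0.93198×0.98807 = -0.188988 + 0.856199 = 0.667211.
Q̄ = (S₀/π) × [bracket] = (589/π) × 0.667211 = 125.09 W/m².
— Configuration B (φ=-46.5°):
cos H₀ = −tan(-46.5°) tan(+21.255°) = 0.4099, H₀ = 1.1485 rad.
Bracket: H₀ sin φ sin δ + cos φ cos δ sin H₀ = 1.1485×-0.72537×0.36251 + 0.68835×0.93198×0.91213 = -0.302003 + 0.585157 = 0.283154.
Q̄ = (S₀/π) × [bracket] = (589/π) × 0.283154 = 53.087 W/m².
Ratio Q̄_A / Q̄_B = 125.09 / 53.087 = 2.356.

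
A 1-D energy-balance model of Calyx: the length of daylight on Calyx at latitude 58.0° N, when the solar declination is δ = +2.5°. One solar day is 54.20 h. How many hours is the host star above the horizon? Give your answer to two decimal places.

28.31 h

cos H₀ = −tan φ · tan δ = −tan(+58.0°) × tan(+2.500°) = -0.0699, so H₀ = 1.6407 rad = 94.01°.
Daylight = 2H₀/(2π) × 54.20 h = (1.6407/π) × 54.20 = 28.31 h.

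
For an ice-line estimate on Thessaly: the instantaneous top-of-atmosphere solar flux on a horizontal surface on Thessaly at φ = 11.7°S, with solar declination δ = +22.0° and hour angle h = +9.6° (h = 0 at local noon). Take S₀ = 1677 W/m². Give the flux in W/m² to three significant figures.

cos θ_z = sin φ sin δ + cos φ cos δ cos h = -0.075965 + 0.895205 = 0.819240.
Flux = S₀ · cos θ_z = 1677 × 0.819240 = 1374 W/m².

1.37e+03 W/m²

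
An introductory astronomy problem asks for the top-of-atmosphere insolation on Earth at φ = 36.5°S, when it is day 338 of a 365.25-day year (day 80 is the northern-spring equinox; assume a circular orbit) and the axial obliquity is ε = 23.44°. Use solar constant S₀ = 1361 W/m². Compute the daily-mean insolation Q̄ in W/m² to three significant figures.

Solar longitude: λ_s = 360° × (338 − 80)/365.25 = 254.292°.
sin δ = sin 23.44° × sin 254.292° = -0.38293, so δ = -22.515°.
cos H₀ = −tan(-36.5°) tan(-22.515°) = -0.3067, H₀ = 1.8826 rad.
Bracket: H₀ sin φ sin δ + cos φ cos δ sin H₀ = 1.8826×-0.59482×-0.38293 + 0.80386×0.92378×0.95179 = 0.428808 + 0.706790 = 1.135598.
Q̄ = (S₀/π) × [bracket] = (1361/π) × 1.135598 = 492.0 W/m².

Q̄ ≈ 492 W/m²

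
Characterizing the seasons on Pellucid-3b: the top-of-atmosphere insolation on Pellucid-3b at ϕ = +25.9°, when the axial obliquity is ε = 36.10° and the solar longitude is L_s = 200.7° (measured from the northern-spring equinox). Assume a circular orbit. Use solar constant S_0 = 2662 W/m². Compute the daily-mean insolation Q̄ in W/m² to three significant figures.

Solar declination: sin δ = sin ε · sin L_s = sin 36.10° × sin 200.7° = -0.20827, so δ = -12.021°.
cos h₀ = −tan(+25.9°) tan(-12.021°) = 0.1034, h₀ = 1.4672 rad.
Bracket: h₀ sin ϕ sin δ + cos ϕ cos δ sin h₀ = 1.4672×0.43680×-0.20827 + 0.89956×0.97807×0.99464 = -0.133475 + 0.875117 = 0.741642.
Q̄ = (S_0/π) × [bracket] = (2662/π) × 0.741642 = 628.4 W/m².

Q̄ ≈ 628 W/m²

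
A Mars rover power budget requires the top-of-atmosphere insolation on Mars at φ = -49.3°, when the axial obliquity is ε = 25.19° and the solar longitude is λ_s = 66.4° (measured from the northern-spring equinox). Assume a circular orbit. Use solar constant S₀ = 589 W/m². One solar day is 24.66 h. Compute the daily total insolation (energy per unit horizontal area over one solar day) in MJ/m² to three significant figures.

3.50 MJ/m²

Solar declination: sin δ = sin ε · sin λ_s = sin 25.19° × sin 66.4° = 0.39002, so δ = +22.956°.
cos H₀ = −tan(-49.3°) tan(+22.956°) = 0.4924, H₀ = 1.0559 rad.
Bracket: H₀ sin φ sin δ + cos φ cos δ sin H₀ = 1.0559×-0.75813×0.39002 + 0.65210×0.92080×0.87034 = -0.312215 + 0.522599 = 0.210384.
Q̄ = (S₀/π) × [bracket] = (589/π) × 0.210384 = 39.444 W/m².
Daily total = Q̄ × 24.66 h × 3600 s/h = 39.444 × 24.66 × 3600 / 10⁶ = 3.502 MJ/m².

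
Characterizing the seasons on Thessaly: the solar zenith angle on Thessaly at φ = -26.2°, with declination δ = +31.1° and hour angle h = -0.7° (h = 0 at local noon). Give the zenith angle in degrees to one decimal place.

θ_z = 57.3°

cos θ_z = sin φ sin δ + cos φ cos δ cos h = -0.228052 + 0.768235 = 0.540183.
θ_z = arccos(0.540183) = 57.3°.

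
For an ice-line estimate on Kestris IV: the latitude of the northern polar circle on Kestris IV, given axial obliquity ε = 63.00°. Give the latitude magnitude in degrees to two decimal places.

27.00°

The polar circle is the lowest latitude that experiences at least one full rotation of continuous daylight at the northern-summer solstice; it lies at |φ| = 90° − ε = 90° − 63.00° = 27.00°.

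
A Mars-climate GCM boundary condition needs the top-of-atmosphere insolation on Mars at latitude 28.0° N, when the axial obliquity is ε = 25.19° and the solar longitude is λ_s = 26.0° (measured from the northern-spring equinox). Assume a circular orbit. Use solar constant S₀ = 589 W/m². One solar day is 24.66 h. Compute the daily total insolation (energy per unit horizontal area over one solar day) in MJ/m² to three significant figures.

Solar declination: sin δ = sin ε · sin λ_s = sin 25.19° × sin 26.0° = 0.18658, so δ = +10.753°.
cos H₀ = −tan(+28.0°) tan(+10.753°) = -0.1010, H₀ = 1.6719 rad.
Bracket: H₀ sin φ sin δ + cos φ cos δ sin H₀ = 1.6719×0.46947×0.18658 + 0.88295×0.98244×0.99489 = 0.146448 + 0.863013 = 1.009461.
Q̄ = (S₀/π) × [bracket] = (589/π) × 1.009461 = 189.26 W/m².
Daily total = Q̄ × 24.66 h × 3600 s/h = 189.26 × 24.66 × 3600 / 10⁶ = 16.80 MJ/m².

16.8 MJ/m²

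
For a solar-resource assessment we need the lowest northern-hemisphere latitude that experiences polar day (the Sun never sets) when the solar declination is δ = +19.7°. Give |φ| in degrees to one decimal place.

Polar day requires cos H₀ = −tan φ tan δ ≤ −1, i.e. tan φ tan δ ≥ 1.
The boundary is |tan φ| · |tan δ| = 1, so |φ| = 90° − |δ| = 90° − 19.7° = 70.3° in the northern hemisphere.

|φ| = 70.3°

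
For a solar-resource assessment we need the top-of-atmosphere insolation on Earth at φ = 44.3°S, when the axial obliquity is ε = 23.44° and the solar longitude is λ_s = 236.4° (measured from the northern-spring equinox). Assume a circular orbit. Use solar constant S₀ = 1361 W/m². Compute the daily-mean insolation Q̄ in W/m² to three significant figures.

Q̄ ≈ 467 W/m²

Solar declination: sin δ = sin ε · sin λ_s = sin 23.44° × sin 236.4° = -0.33133, so δ = -19.349°.
cos H₀ = −tan(-44.3°) tan(-19.349°) = -0.3427, H₀ = 1.9206 rad.
Bracket: H₀ sin φ sin δ + cos φ cos δ sin H₀ = 1.9206×-0.69842×-0.33133 + 0.71569×0.94352×0.93945 = 0.444441 + 0.634380 = 1.078821.
Q̄ = (S₀/π) × [bracket] = (1361/π) × 1.078821 = 467.4 W/m².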